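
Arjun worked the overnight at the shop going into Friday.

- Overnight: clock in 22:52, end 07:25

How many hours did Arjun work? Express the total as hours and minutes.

8 h 33 min

Overnight: 22:52 → midnight = 1 h 8 min; midnight → 07:25 = 7 h 25 min; span 8 h 33 min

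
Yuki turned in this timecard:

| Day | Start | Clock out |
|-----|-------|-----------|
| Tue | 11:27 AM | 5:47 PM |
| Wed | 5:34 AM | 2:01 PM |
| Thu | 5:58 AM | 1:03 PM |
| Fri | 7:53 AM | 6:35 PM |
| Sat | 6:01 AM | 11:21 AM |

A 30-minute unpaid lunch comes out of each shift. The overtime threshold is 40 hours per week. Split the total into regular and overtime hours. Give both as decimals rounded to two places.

Tue: 11:27 AM–5:47 PM = 6 h 20 min; less 30 min break → 5 h 50 min
Wed: 5:34 AM–2:01 PM = 8 h 27 min; less 30 min break → 7 h 57 min
Thu: 5:58 AM–1:03 PM = 7 h 5 min; less 30 min break → 6 h 35 min
Fri: 7:53 AM–6:35 PM = 10 h 42 min; less 30 min break → 10 h 12 min
Sat: 6:01 AM–11:21 AM = 5 h 20 min; less 30 min break → 4 h 50 min
Total worked: 35 h 24 min = 35.40 h.
Threshold 40 h → overtime 0 h 0 min, regular 35 h 24 min.

Regular 35.40 hours, overtime 0.00 hours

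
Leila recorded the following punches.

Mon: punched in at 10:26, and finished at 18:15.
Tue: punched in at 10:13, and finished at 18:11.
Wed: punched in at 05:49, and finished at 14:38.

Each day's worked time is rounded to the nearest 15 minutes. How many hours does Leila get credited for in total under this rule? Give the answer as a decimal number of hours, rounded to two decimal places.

Mon: 10:26–18:15 = 7 h 49 min → rounds to 7 h 45 min
Tue: 10:13–18:11 = 7 h 58 min → rounds to 8 h 0 min
Wed: 05:49–14:38 = 8 h 49 min → rounds to 8 h 45 min
Total credited: 24 h 30 min.

24.50 hours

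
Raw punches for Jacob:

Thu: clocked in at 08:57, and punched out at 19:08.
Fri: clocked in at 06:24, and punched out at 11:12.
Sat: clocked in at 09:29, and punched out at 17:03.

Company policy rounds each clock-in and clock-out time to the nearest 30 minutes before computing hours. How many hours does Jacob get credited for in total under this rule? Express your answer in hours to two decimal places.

Thu: in 08:57→09:00, out 19:08→19:00; 10 h 0 min
Fri: in 06:24→06:30, out 11:12→11:00; 4 h 30 min
Sat: in 09:29→09:30, out 17:03→17:00; 7 h 30 min
Total credited: 22 h 0 min.

22.00 hours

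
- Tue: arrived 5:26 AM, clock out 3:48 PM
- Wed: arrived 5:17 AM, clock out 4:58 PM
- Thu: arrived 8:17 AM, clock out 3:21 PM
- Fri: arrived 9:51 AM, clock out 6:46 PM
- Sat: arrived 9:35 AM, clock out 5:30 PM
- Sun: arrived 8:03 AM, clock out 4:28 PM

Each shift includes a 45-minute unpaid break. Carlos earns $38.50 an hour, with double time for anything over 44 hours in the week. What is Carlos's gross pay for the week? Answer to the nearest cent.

$2145.73

Tue: 5:26 AM–3:48 PM = 10 h 22 min; less 45 min break → 9 h 37 min
Wed: 5:17 AM–4:58 PM = 11 h 41 min; less 45 min break → 10 h 56 min
Thu: 8:17 AM–3:21 PM = 7 h 4 min; less 45 min break → 6 h 19 min
Fri: 9:51 AM–6:46 PM = 8 h 55 min; less 45 min break → 8 h 10 min
Sat: 9:35 AM–5:30 PM = 7 h 55 min; less 45 min break → 7 h 10 min
Sun: 8:03 AM–4:28 PM = 8 h 25 min; less 45 min break → 7 h 40 min
Total worked: 49 h 52 min = 2992 min.
Regular 44 h 0 min = 2640 min at $38.50/h; overtime 5 h 52 min = 352 min at $77.00/h.
Pay = (2640 × $38.50 + 352 × $77.00) ÷ 60 = $2145.73.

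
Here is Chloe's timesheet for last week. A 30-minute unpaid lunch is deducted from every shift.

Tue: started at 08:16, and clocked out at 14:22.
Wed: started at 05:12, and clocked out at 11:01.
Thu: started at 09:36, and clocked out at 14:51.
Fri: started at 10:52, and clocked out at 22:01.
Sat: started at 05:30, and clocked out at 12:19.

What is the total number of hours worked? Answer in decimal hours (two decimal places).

32.63 hours

Tue: 08:16–14:22 = 6 h 6 min; less 30 min break → 5 h 36 min
Wed: 05:12–11:01 = 5 h 49 min; less 30 min break → 5 h 19 min
Thu: 09:36–14:51 = 5 h 15 min; less 30 min break → 4 h 45 min
Fri: 10:52–22:01 = 11 h 9 min; less 30 min break → 10 h 39 min
Sat: 05:30–12:19 = 6 h 49 min; less 30 min break → 6 h 19 min
Total: 5 h 36 min + 5 h 19 min + 4 h 45 min + 10 h 39 min + 6 h 19 min = 32 h 38 min.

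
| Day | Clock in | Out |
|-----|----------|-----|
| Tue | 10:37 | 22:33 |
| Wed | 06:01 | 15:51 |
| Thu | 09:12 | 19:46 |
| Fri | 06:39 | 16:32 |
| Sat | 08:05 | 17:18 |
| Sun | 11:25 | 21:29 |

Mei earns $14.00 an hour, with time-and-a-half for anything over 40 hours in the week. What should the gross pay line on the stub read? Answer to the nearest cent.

$1011.50

Tue: 10:37–22:33 = 11 h 56 min
Wed: 06:01–15:51 = 9 h 50 min
Thu: 09:12–19:46 = 10 h 34 min
Fri: 06:39–16:32 = 9 h 53 min
Sat: 08:05–17:18 = 9 h 13 min
Sun: 11:25–21:29 = 10 h 4 min
Total worked: 61 h 30 min = 3690 min.
Regular 40 h 0 min = 2400 min at $14.00/h; overtime 21 h 30 min = 1290 min at $21.00/h.
Pay = (2400 × $14.00 + 1290 × $21.00) ÷ 60 = $1011.50.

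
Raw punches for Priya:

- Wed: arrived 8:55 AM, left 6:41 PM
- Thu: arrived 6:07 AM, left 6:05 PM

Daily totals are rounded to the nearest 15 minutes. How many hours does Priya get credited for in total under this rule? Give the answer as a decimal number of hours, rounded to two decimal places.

21.75 hours

Wed: 8:55 AM–6:41 PM = 9 h 46 min → rounds to 9 h 45 min
Thu: 6:07 AM–6:05 PM = 11 h 58 min → rounds to 12 h 0 min
Total credited: 21 h 45 min.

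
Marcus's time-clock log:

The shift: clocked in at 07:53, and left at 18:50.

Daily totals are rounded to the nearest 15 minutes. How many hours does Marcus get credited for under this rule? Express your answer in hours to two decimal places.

11.00 hours

The shift: 07:53–18:50 = 10 h 57 min → rounds to 11 h 0 min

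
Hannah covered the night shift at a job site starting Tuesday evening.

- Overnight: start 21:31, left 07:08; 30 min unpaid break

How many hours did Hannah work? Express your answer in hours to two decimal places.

9.12 hours

Overnight: 21:31 → midnight = 2 h 29 min; midnight → 07:08 = 7 h 8 min; span 9 h 37 min; less 30 min break → 9 h 7 min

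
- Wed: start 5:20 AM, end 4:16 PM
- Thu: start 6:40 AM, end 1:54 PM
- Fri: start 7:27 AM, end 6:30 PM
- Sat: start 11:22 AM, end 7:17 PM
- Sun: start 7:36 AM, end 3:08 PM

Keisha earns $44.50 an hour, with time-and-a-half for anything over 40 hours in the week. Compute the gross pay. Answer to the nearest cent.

$2091.50

Wed: 5:20 AM–4:16 PM = 10 h 56 min
Thu: 6:40 AM–1:54 PM = 7 h 14 min
Fri: 7:27 AM–6:30 PM = 11 h 3 min
Sat: 11:22 AM–7:17 PM = 7 h 55 min
Sun: 7:36 AM–3:08 PM = 7 h 32 min
Total worked: 44 h 40 min = 2680 min.
Regular 40 h 0 min = 2400 min at $44.50/h; overtime 4 h 40 min = 280 min at $66.75/h.
Pay = (2400 × $44.50 + 280 × $66.75) ÷ 60 = $2091.50.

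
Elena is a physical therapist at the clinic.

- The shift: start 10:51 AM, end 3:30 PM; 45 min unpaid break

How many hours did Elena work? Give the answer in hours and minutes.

3 h 54 min

The shift: 10:51 AM–3:30 PM = 4 h 39 min; less 45 min break → 3 h 54 min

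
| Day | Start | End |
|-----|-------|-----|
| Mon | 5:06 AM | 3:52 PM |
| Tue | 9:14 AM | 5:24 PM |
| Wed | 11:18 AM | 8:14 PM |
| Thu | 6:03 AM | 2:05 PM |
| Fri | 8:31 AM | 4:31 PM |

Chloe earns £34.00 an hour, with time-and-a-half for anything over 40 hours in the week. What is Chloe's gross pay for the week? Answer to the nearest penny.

Mon: 5:06 AM–3:52 PM = 10 h 46 min
Tue: 9:14 AM–5:24 PM = 8 h 10 min
Wed: 11:18 AM–8:14 PM = 8 h 56 min
Thu: 6:03 AM–2:05 PM = 8 h 2 min
Fri: 8:31 AM–4:31 PM = 8 h 0 min
Total worked: 43 h 54 min = 2634 min.
Regular 40 h 0 min = 2400 min at £34.00/h; overtime 3 h 54 min = 234 min at £51.00/h.
Pay = (2400 × £34.00 + 234 × £51.00) ÷ 60 = £1558.90.

£1558.90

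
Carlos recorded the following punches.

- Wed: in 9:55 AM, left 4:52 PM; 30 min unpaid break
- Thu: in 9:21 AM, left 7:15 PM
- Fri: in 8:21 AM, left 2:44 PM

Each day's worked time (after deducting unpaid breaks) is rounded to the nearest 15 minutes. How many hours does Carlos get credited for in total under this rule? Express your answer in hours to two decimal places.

23.00 hours

Wed: 9:55 AM–4:52 PM = 6 h 57 min − 30 min = 6 h 27 min → rounds to 6 h 30 min
Thu: 9:21 AM–7:15 PM = 9 h 54 min → rounds to 10 h 0 min
Fri: 8:21 AM–2:44 PM = 6 h 23 min → rounds to 6 h 30 min
Total credited: 23 h 0 min.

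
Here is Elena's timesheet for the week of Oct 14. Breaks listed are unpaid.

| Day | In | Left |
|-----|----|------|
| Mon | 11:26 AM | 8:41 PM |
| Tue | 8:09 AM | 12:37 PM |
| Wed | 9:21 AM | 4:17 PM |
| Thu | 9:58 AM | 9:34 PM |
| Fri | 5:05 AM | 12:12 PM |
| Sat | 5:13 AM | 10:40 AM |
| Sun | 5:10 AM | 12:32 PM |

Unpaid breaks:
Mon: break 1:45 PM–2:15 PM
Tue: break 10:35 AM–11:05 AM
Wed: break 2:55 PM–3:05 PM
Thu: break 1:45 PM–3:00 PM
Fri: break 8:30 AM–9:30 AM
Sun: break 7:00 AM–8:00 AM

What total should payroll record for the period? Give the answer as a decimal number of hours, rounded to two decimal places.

Mon: 11:26 AM–8:41 PM = 9 h 15 min; less 30 min break → 8 h 45 min
Tue: 8:09 AM–12:37 PM = 4 h 28 min; less 30 min break → 3 h 58 min
Wed: 9:21 AM–4:17 PM = 6 h 56 min; less 10 min break → 6 h 46 min
Thu: 9:58 AM–9:34 PM = 11 h 36 min; less 75 min break → 10 h 21 min
Fri: 5:05 AM–12:12 PM = 7 h 7 min; less 60 min break → 6 h 7 min
Sat: 5:13 AM–10:40 AM = 5 h 27 min
Sun: 5:10 AM–12:32 PM = 7 h 22 min; less 60 min break → 6 h 22 min
Total: 8 h 45 min + 3 h 58 min + 6 h 46 min + 10 h 21 min + 6 h 7 min + 5 h 27 min + 6 h 22 min = 47 h 46 min.

47.77 hours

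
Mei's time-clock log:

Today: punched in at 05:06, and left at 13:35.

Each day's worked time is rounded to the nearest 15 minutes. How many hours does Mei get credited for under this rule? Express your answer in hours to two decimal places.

8.50 hours

Today: 05:06–13:35 = 8 h 29 min → rounds to 8 h 30 min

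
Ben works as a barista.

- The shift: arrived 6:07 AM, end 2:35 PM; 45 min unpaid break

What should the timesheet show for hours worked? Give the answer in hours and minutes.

7 h 43 min

The shift: 6:07 AM–2:35 PM = 8 h 28 min; less 45 min break → 7 h 43 min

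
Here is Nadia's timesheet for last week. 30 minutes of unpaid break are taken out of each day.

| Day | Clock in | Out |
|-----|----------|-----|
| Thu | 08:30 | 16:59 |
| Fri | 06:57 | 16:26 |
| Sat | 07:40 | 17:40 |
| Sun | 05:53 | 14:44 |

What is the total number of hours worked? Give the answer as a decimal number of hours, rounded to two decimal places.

34.82 hours

Thu: 08:30–16:59 = 8 h 29 min; less 30 min break → 7 h 59 min
Fri: 06:57–16:26 = 9 h 29 min; less 30 min break → 8 h 59 min
Sat: 07:40–17:40 = 10 h 0 min; less 30 min break → 9 h 30 min
Sun: 05:53–14:44 = 8 h 51 min; less 30 min break → 8 h 21 min
Total: 7 h 59 min + 8 h 59 min + 9 h 30 min + 8 h 21 min = 34 h 49 min.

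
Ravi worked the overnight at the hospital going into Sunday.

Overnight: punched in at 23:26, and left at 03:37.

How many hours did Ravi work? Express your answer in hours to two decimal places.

4.18 hours

Overnight: 23:26 → midnight = 0 h 34 min; midnight → 03:37 = 3 h 37 min; span 4 h 11 min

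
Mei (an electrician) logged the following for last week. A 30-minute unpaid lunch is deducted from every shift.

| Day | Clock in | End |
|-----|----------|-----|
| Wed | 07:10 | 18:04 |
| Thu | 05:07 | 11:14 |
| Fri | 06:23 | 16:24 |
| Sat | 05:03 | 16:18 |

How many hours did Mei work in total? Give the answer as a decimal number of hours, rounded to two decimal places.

Wed: 07:10–18:04 = 10 h 54 min; less 30 min break → 10 h 24 min
Thu: 05:07–11:14 = 6 h 7 min; less 30 min break → 5 h 37 min
Fri: 06:23–16:24 = 10 h 1 min; less 30 min break → 9 h 31 min
Sat: 05:03–16:18 = 11 h 15 min; less 30 min break → 10 h 45 min
Total: 10 h 24 min + 5 h 37 min + 9 h 31 min + 10 h 45 min = 36 h 17 min.

36.28 hours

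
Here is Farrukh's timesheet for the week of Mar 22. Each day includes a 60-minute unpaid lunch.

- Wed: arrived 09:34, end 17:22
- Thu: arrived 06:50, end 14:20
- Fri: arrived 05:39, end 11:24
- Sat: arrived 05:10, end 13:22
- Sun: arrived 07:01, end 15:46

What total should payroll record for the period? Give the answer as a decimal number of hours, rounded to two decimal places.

Wed: 09:34–17:22 = 7 h 48 min; less 60 min break → 6 h 48 min
Thu: 06:50–14:20 = 7 h 30 min; less 60 min break → 6 h 30 min
Fri: 05:39–11:24 = 5 h 45 min; less 60 min break → 4 h 45 min
Sat: 05:10–13:22 = 8 h 12 min; less 60 min break → 7 h 12 min
Sun: 07:01–15:46 = 8 h 45 min; less 60 min break → 7 h 45 min
Total: 6 h 48 min + 6 h 30 min + 4 h 45 min + 7 h 12 min + 7 h 45 min = 33 h 0 min.

33.00 hours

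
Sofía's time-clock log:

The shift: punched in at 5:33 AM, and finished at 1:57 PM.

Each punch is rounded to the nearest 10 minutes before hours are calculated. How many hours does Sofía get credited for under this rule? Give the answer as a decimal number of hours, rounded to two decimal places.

8.50 hours

The shift: in 5:33 AM→5:30 AM, out 1:57 PM→2:00 PM; 8 h 30 min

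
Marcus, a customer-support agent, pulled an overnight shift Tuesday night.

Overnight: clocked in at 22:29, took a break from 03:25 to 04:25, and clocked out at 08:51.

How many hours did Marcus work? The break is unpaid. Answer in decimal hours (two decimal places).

9.37 hours

Overnight: 22:29 → midnight = 1 h 31 min; midnight → 08:51 = 8 h 51 min; span 10 h 22 min; less 60 min break → 9 h 22 min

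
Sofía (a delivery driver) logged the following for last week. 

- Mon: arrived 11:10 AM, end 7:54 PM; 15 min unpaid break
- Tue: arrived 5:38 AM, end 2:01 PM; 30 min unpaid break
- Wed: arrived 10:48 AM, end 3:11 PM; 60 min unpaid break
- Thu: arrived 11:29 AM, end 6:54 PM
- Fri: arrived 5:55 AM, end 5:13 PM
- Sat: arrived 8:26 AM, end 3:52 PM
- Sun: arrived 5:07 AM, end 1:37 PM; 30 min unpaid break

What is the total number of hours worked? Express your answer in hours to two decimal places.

Mon: 11:10 AM–7:54 PM = 8 h 44 min; less 15 min break → 8 h 29 min
Tue: 5:38 AM–2:01 PM = 8 h 23 min; less 30 min break → 7 h 53 min
Wed: 10:48 AM–3:11 PM = 4 h 23 min; less 60 min break → 3 h 23 min
Thu: 11:29 AM–6:54 PM = 7 h 25 min
Fri: 5:55 AM–5:13 PM = 11 h 18 min
Sat: 8:26 AM–3:52 PM = 7 h 26 min
Sun: 5:07 AM–1:37 PM = 8 h 30 min; less 30 min break → 8 h 0 min
Total: 8 h 29 min + 7 h 53 min + 3 h 23 min + 7 h 25 min + 11 h 18 min + 7 h 26 min + 8 h 0 min = 53 h 54 min.

53.90 hours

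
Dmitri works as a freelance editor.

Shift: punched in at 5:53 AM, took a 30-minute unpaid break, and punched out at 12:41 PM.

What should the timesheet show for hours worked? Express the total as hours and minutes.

6 h 18 min

Shift: 5:53 AM–12:41 PM = 6 h 48 min; less 30 min break → 6 h 18 min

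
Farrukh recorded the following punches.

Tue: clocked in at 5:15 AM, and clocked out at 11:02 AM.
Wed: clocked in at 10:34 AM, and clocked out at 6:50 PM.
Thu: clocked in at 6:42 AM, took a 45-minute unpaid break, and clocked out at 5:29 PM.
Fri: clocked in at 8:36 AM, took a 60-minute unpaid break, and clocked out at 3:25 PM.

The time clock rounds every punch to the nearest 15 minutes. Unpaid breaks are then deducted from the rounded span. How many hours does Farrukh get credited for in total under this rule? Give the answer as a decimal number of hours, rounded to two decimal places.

30.00 hours

Tue: in 5:15 AM→5:15 AM, out 11:02 AM→11:00 AM; 5 h 45 min
Wed: in 10:34 AM→10:30 AM, out 6:50 PM→6:45 PM; 8 h 15 min
Thu: in 6:42 AM→6:45 AM, out 5:29 PM→5:30 PM; 10 h 45 min − 45 min = 10 h 0 min
Fri: in 8:36 AM→8:30 AM, out 3:25 PM→3:30 PM; 7 h 0 min − 60 min = 6 h 0 min
Total credited: 30 h 0 min.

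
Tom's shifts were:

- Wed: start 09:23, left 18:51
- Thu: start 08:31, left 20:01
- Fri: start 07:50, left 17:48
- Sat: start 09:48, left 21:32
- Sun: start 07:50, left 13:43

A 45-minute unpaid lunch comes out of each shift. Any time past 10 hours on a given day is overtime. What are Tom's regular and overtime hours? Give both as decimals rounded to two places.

Wed: 09:23–18:51 = 9 h 28 min; less 45 min break → 8 h 43 min
Thu: 08:31–20:01 = 11 h 30 min; less 45 min break → 10 h 45 min
Fri: 07:50–17:48 = 9 h 58 min; less 45 min break → 9 h 13 min
Sat: 09:48–21:32 = 11 h 44 min; less 45 min break → 10 h 59 min
Sun: 07:50–13:43 = 5 h 53 min; less 45 min break → 5 h 8 min
Wed reg 8 h 43 min / OT 0 h 0 min; Thu reg 10 h 0 min / OT 0 h 45 min; Fri reg 9 h 13 min / OT 0 h 0 min; Sat reg 10 h 0 min / OT 0 h 59 min; Sun reg 5 h 8 min / OT 0 h 0 min.
Totals: regular 43 h 4 min, overtime 1 h 44 min.

Regular 43.07 hours, overtime 1.73 hours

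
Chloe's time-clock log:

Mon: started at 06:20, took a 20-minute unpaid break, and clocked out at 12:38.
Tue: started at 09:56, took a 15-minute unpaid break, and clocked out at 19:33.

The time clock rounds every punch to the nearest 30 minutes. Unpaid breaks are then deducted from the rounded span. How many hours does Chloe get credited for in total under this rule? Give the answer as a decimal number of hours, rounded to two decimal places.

14.92 hours

Mon: in 06:20→06:30, out 12:38→12:30; 6 h 0 min − 20 min = 5 h 40 min
Tue: in 09:56→10:00, out 19:33→19:30; 9 h 30 min − 15 min = 9 h 15 min
Total credited: 14 h 55 min.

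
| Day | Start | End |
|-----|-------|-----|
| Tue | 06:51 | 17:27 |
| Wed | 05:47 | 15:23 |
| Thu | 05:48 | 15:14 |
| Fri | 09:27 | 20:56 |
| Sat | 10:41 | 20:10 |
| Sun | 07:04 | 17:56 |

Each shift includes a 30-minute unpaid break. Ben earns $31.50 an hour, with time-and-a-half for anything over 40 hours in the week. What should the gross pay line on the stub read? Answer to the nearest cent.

Tue: 06:51–17:27 = 10 h 36 min; less 30 min break → 10 h 6 min
Wed: 05:47–15:23 = 9 h 36 min; less 30 min break → 9 h 6 min
Thu: 05:48–15:14 = 9 h 26 min; less 30 min break → 8 h 56 min
Fri: 09:27–20:56 = 11 h 29 min; less 30 min break → 10 h 59 min
Sat: 10:41–20:10 = 9 h 29 min; less 30 min break → 8 h 59 min
Sun: 07:04–17:56 = 10 h 52 min; less 30 min break → 10 h 22 min
Total worked: 58 h 28 min = 3508 min.
Regular 40 h 0 min = 2400 min at $31.50/h; overtime 18 h 28 min = 1108 min at $47.25/h.
Pay = (2400 × $31.50 + 1108 × $47.25) ÷ 60 = $2132.55.

$2132.55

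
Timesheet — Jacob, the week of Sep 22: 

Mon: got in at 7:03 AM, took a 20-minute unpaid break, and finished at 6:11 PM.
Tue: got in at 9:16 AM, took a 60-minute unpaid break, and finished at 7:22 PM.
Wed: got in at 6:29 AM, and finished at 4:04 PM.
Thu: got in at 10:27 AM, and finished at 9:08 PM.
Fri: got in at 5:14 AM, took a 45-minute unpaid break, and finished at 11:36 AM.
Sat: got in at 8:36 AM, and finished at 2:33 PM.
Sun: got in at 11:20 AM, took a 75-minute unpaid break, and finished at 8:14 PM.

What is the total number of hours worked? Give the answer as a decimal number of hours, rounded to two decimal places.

59.38 hours

Mon: 7:03 AM–6:11 PM = 11 h 8 min; less 20 min break → 10 h 48 min
Tue: 9:16 AM–7:22 PM = 10 h 6 min; less 60 min break → 9 h 6 min
Wed: 6:29 AM–4:04 PM = 9 h 35 min
Thu: 10:27 AM–9:08 PM = 10 h 41 min
Fri: 5:14 AM–11:36 AM = 6 h 22 min; less 45 min break → 5 h 37 min
Sat: 8:36 AM–2:33 PM = 5 h 57 min
Sun: 11:20 AM–8:14 PM = 8 h 54 min; less 75 min break → 7 h 39 min
Total: 10 h 48 min + 9 h 6 min + 9 h 35 min + 10 h 41 min + 5 h 37 min + 5 h 57 min + 7 h 39 min = 59 h 23 min.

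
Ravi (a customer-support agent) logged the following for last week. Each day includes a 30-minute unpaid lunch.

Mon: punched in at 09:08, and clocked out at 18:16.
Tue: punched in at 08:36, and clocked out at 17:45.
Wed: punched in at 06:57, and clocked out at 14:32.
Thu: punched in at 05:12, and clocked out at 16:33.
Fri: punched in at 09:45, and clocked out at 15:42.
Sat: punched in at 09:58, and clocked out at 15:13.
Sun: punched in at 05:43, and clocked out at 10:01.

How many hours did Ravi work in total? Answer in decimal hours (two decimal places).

Mon: 09:08–18:16 = 9 h 8 min; less 30 min break → 8 h 38 min
Tue: 08:36–17:45 = 9 h 9 min; less 30 min break → 8 h 39 min
Wed: 06:57–14:32 = 7 h 35 min; less 30 min break → 7 h 5 min
Thu: 05:12–16:33 = 11 h 21 min; less 30 min break → 10 h 51 min
Fri: 09:45–15:42 = 5 h 57 min; less 30 min break → 5 h 27 min
Sat: 09:58–15:13 = 5 h 15 min; less 30 min break → 4 h 45 min
Sun: 05:43–10:01 = 4 h 18 min; less 30 min break → 3 h 48 min
Total: 8 h 38 min + 8 h 39 min + 7 h 5 min + 10 h 51 min + 5 h 27 min + 4 h 45 min + 3 h 48 min = 49 h 13 min.

49.22 hours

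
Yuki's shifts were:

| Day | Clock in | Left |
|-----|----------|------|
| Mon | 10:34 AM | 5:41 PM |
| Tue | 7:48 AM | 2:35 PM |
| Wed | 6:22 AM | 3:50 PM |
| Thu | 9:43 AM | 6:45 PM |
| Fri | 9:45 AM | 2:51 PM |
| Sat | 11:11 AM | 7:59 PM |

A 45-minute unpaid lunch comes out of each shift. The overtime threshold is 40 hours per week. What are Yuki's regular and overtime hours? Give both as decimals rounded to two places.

Mon: 10:34 AM–5:41 PM = 7 h 7 min; less 45 min break → 6 h 22 min
Tue: 7:48 AM–2:35 PM = 6 h 47 min; less 45 min break → 6 h 2 min
Wed: 6:22 AM–3:50 PM = 9 h 28 min; less 45 min break → 8 h 43 min
Thu: 9:43 AM–6:45 PM = 9 h 2 min; less 45 min break → 8 h 17 min
Fri: 9:45 AM–2:51 PM = 5 h 6 min; less 45 min break → 4 h 21 min
Sat: 11:11 AM–7:59 PM = 8 h 48 min; less 45 min break → 8 h 3 min
Total worked: 41 h 48 min = 41.80 h.
Threshold 40 h → overtime 1 h 48 min, regular 40 h 0 min.

Regular 40.00 hours, overtime 1.80 hours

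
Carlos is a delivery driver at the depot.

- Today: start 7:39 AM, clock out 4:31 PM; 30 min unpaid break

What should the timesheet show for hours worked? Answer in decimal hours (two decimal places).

8.37 hours

Today: 7:39 AM–4:31 PM = 8 h 52 min; less 30 min break → 8 h 22 min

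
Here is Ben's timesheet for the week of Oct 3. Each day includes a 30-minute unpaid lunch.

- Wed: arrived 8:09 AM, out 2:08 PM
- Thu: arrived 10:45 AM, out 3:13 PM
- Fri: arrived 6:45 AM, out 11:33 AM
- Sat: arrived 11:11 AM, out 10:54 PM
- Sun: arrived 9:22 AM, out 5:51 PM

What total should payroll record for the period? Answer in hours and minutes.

32 h 57 min

Wed: 8:09 AM–2:08 PM = 5 h 59 min; less 30 min break → 5 h 29 min
Thu: 10:45 AM–3:13 PM = 4 h 28 min; less 30 min break → 3 h 58 min
Fri: 6:45 AM–11:33 AM = 4 h 48 min; less 30 min break → 4 h 18 min
Sat: 11:11 AM–10:54 PM = 11 h 43 min; less 30 min break → 11 h 13 min
Sun: 9:22 AM–5:51 PM = 8 h 29 min; less 30 min break → 7 h 59 min
Total: 5 h 29 min + 3 h 58 min + 4 h 18 min + 11 h 13 min + 7 h 59 min = 32 h 57 min.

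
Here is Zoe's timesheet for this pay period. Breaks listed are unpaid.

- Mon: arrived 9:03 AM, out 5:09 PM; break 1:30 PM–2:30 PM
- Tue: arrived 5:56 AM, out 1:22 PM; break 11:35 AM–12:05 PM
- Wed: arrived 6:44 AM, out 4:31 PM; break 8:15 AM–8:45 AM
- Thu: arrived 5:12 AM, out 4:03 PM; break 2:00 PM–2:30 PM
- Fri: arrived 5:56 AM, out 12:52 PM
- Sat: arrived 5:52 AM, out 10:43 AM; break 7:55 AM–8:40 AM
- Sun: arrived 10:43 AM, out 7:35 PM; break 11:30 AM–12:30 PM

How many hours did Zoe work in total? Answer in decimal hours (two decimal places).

Mon: 9:03 AM–5:09 PM = 8 h 6 min; less 60 min break → 7 h 6 min
Tue: 5:56 AM–1:22 PM = 7 h 26 min; less 30 min break → 6 h 56 min
Wed: 6:44 AM–4:31 PM = 9 h 47 min; less 30 min break → 9 h 17 min
Thu: 5:12 AM–4:03 PM = 10 h 51 min; less 30 min break → 10 h 21 min
Fri: 5:56 AM–12:52 PM = 6 h 56 min
Sat: 5:52 AM–10:43 AM = 4 h 51 min; less 45 min break → 4 h 6 min
Sun: 10:43 AM–7:35 PM = 8 h 52 min; less 60 min break → 7 h 52 min
Total: 7 h 6 min + 6 h 56 min + 9 h 17 min + 10 h 21 min + 6 h 56 min + 4 h 6 min + 7 h 52 min = 52 h 34 min.

52.57 hours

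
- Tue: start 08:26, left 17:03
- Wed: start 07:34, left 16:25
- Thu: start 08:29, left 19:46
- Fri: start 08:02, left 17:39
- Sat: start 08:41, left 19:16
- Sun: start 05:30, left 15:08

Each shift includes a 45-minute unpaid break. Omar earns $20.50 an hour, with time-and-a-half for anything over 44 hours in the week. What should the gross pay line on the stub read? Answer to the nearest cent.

$1212.06

Tue: 08:26–17:03 = 8 h 37 min; less 45 min break → 7 h 52 min
Wed: 07:34–16:25 = 8 h 51 min; less 45 min break → 8 h 6 min
Thu: 08:29–19:46 = 11 h 17 min; less 45 min break → 10 h 32 min
Fri: 08:02–17:39 = 9 h 37 min; less 45 min break → 8 h 52 min
Sat: 08:41–19:16 = 10 h 35 min; less 45 min break → 9 h 50 min
Sun: 05:30–15:08 = 9 h 38 min; less 45 min break → 8 h 53 min
Total worked: 54 h 5 min = 3245 min.
Regular 44 h 0 min = 2640 min at $20.50/h; overtime 10 h 5 min = 605 min at $30.75/h.
Pay = (2640 × $20.50 + 605 × $30.75) ÷ 60 = $1212.06.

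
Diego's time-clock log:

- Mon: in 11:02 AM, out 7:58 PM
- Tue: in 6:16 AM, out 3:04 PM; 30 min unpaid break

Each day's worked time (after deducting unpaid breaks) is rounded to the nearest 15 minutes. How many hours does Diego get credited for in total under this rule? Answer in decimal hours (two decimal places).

17.25 hours

Mon: 11:02 AM–7:58 PM = 8 h 56 min → rounds to 9 h 0 min
Tue: 6:16 AM–3:04 PM = 8 h 48 min − 30 min = 8 h 18 min → rounds to 8 h 15 min
Total credited: 17 h 15 min.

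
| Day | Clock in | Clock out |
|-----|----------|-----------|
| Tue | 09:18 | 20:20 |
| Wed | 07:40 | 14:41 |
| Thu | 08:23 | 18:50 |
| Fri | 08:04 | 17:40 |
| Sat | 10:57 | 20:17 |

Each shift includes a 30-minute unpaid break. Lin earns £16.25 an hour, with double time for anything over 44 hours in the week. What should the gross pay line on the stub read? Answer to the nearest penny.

£745.33

Tue: 09:18–20:20 = 11 h 2 min; less 30 min break → 10 h 32 min
Wed: 07:40–14:41 = 7 h 1 min; less 30 min break → 6 h 31 min
Thu: 08:23–18:50 = 10 h 27 min; less 30 min break → 9 h 57 min
Fri: 08:04–17:40 = 9 h 36 min; less 30 min break → 9 h 6 min
Sat: 10:57–20:17 = 9 h 20 min; less 30 min break → 8 h 50 min
Total worked: 44 h 56 min = 2696 min.
Regular 44 h 0 min = 2640 min at £16.25/h; overtime 0 h 56 min = 56 min at £32.50/h.
Pay = (2640 × £16.25 + 56 × £32.50) ÷ 60 = £745.33.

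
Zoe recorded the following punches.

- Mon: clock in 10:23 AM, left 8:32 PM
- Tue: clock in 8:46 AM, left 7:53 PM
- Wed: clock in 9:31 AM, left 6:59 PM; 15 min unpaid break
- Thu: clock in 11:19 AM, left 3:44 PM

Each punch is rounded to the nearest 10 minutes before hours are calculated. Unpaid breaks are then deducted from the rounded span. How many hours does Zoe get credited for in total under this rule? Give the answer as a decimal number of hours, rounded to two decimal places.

34.75 hours

Mon: in 10:23 AM→10:20 AM, out 8:32 PM→8:30 PM; 10 h 10 min
Tue: in 8:46 AM→8:50 AM, out 7:53 PM→7:50 PM; 11 h 0 min
Wed: in 9:31 AM→9:30 AM, out 6:59 PM→7:00 PM; 9 h 30 min − 15 min = 9 h 15 min
Thu: in 11:19 AM→11:20 AM, out 3:44 PM→3:40 PM; 4 h 20 min
Total credited: 34 h 45 min.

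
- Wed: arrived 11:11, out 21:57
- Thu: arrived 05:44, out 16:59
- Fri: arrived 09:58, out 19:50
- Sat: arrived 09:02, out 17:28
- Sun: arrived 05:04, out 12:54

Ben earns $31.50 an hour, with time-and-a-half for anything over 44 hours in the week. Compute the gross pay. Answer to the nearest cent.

Wed: 11:11–21:57 = 10 h 46 min
Thu: 05:44–16:59 = 11 h 15 min
Fri: 09:58–19:50 = 9 h 52 min
Sat: 09:02–17:28 = 8 h 26 min
Sun: 05:04–12:54 = 7 h 50 min
Total worked: 48 h 9 min = 2889 min.
Regular 44 h 0 min = 2640 min at $31.50/h; overtime 4 h 9 min = 249 min at $47.25/h.
Pay = (2640 × $31.50 + 249 × $47.25) ÷ 60 = $1582.09.

$1582.09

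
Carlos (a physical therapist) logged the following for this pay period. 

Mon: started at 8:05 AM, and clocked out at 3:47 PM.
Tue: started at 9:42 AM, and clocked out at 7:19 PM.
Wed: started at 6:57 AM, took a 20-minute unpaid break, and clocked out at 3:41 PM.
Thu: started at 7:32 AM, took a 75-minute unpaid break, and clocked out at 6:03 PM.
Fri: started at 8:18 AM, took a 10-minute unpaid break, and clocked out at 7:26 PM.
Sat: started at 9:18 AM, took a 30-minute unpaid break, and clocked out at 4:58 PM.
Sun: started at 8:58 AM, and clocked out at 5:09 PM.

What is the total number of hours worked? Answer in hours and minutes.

61 h 18 min

Mon: 8:05 AM–3:47 PM = 7 h 42 min
Tue: 9:42 AM–7:19 PM = 9 h 37 min
Wed: 6:57 AM–3:41 PM = 8 h 44 min; less 20 min break → 8 h 24 min
Thu: 7:32 AM–6:03 PM = 10 h 31 min; less 75 min break → 9 h 16 min
Fri: 8:18 AM–7:26 PM = 11 h 8 min; less 10 min break → 10 h 58 min
Sat: 9:18 AM–4:58 PM = 7 h 40 min; less 30 min break → 7 h 10 min
Sun: 8:58 AM–5:09 PM = 8 h 11 min
Total: 7 h 42 min + 9 h 37 min + 8 h 24 min + 9 h 16 min + 10 h 58 min + 7 h 10 min + 8 h 11 min = 61 h 18 min.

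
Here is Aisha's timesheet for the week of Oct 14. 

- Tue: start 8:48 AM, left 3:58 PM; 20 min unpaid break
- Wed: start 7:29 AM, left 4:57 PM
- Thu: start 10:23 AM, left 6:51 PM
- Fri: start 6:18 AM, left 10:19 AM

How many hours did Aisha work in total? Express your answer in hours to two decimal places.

28.78 hours

Tue: 8:48 AM–3:58 PM = 7 h 10 min; less 20 min break → 6 h 50 min
Wed: 7:29 AM–4:57 PM = 9 h 28 min
Thu: 10:23 AM–6:51 PM = 8 h 28 min
Fri: 6:18 AM–10:19 AM = 4 h 1 min
Total: 6 h 50 min + 9 h 28 min + 8 h 28 min + 4 h 1 min = 28 h 47 min.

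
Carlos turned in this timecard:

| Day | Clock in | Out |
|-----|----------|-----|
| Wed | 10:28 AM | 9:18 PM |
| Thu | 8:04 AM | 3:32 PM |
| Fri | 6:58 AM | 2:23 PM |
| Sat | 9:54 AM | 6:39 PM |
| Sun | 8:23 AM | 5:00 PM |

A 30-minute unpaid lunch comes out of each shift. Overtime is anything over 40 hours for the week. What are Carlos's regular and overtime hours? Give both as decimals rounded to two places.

Regular 40.00 hours, overtime 0.58 hours

Wed: 10:28 AM–9:18 PM = 10 h 50 min; less 30 min break → 10 h 20 min
Thu: 8:04 AM–3:32 PM = 7 h 28 min; less 30 min break → 6 h 58 min
Fri: 6:58 AM–2:23 PM = 7 h 25 min; less 30 min break → 6 h 55 min
Sat: 9:54 AM–6:39 PM = 8 h 45 min; less 30 min break → 8 h 15 min
Sun: 8:23 AM–5:00 PM = 8 h 37 min; less 30 min break → 8 h 7 min
Total worked: 40 h 35 min = 40.58 h.
Threshold 40 h → overtime 0 h 35 min, regular 40 h 0 min.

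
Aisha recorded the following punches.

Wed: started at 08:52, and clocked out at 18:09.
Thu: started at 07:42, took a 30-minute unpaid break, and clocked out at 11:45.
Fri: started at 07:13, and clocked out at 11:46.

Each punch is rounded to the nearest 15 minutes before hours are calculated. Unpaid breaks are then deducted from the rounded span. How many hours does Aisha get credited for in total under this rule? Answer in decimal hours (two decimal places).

17.50 hours

Wed: in 08:52→08:45, out 18:09→18:15; 9 h 30 min
Thu: in 07:42→07:45, out 11:45→11:45; 4 h 0 min − 30 min = 3 h 30 min
Fri: in 07:13→07:15, out 11:46→11:45; 4 h 30 min
Total credited: 17 h 30 min.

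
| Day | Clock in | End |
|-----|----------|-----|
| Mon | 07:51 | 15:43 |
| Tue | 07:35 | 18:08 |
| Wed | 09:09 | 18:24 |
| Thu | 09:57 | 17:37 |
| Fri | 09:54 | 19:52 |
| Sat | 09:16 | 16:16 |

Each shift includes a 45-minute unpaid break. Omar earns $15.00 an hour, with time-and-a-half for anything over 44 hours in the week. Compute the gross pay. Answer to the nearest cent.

Mon: 07:51–15:43 = 7 h 52 min; less 45 min break → 7 h 7 min
Tue: 07:35–18:08 = 10 h 33 min; less 45 min break → 9 h 48 min
Wed: 09:09–18:24 = 9 h 15 min; less 45 min break → 8 h 30 min
Thu: 09:57–17:37 = 7 h 40 min; less 45 min break → 6 h 55 min
Fri: 09:54–19:52 = 9 h 58 min; less 45 min break → 9 h 13 min
Sat: 09:16–16:16 = 7 h 0 min; less 45 min break → 6 h 15 min
Total worked: 47 h 48 min = 2868 min.
Regular 44 h 0 min = 2640 min at $15.00/h; overtime 3 h 48 min = 228 min at $22.50/h.
Pay = (2640 × $15.00 + 228 × $22.50) ÷ 60 = $745.50.

$745.50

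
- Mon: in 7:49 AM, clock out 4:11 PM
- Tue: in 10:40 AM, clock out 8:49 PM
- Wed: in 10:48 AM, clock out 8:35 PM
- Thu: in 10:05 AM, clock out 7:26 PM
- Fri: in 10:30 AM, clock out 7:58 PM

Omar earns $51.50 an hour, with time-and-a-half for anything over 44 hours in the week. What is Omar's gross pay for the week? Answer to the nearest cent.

$2506.76

Mon: 7:49 AM–4:11 PM = 8 h 22 min
Tue: 10:40 AM–8:49 PM = 10 h 9 min
Wed: 10:48 AM–8:35 PM = 9 h 47 min
Thu: 10:05 AM–7:26 PM = 9 h 21 min
Fri: 10:30 AM–7:58 PM = 9 h 28 min
Total worked: 47 h 7 min = 2827 min.
Regular 44 h 0 min = 2640 min at $51.50/h; overtime 3 h 7 min = 187 min at $77.25/h.
Pay = (2640 × $51.50 + 187 × $77.25) ÷ 60 = $2506.76.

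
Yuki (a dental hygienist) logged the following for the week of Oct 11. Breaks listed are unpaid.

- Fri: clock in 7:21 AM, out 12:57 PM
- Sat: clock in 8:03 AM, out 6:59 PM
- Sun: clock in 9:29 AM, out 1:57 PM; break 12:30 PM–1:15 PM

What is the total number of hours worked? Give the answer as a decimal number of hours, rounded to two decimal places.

Fri: 7:21 AM–12:57 PM = 5 h 36 min
Sat: 8:03 AM–6:59 PM = 10 h 56 min
Sun: 9:29 AM–1:57 PM = 4 h 28 min; less 45 min break → 3 h 43 min
Total: 5 h 36 min + 10 h 56 min + 3 h 43 min = 20 h 15 min.

20.25 hours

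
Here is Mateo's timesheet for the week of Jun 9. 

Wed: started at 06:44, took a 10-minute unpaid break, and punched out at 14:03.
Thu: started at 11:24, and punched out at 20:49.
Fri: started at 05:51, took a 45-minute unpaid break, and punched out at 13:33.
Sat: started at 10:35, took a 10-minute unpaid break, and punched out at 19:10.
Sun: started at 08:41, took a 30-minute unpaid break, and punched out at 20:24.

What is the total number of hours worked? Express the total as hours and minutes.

43 h 9 min

Wed: 06:44–14:03 = 7 h 19 min; less 10 min break → 7 h 9 min
Thu: 11:24–20:49 = 9 h 25 min
Fri: 05:51–13:33 = 7 h 42 min; less 45 min break → 6 h 57 min
Sat: 10:35–19:10 = 8 h 35 min; less 10 min break → 8 h 25 min
Sun: 08:41–20:24 = 11 h 43 min; less 30 min break → 11 h 13 min
Total: 7 h 9 min + 9 h 25 min + 6 h 57 min + 8 h 25 min + 11 h 13 min = 43 h 9 min.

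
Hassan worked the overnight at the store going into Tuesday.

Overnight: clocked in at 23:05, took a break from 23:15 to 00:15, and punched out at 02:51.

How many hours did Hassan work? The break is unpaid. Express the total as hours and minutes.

2 h 46 min

Overnight: 23:05 → midnight = 0 h 55 min; midnight → 02:51 = 2 h 51 min; span 3 h 46 min; less 60 min break → 2 h 46 min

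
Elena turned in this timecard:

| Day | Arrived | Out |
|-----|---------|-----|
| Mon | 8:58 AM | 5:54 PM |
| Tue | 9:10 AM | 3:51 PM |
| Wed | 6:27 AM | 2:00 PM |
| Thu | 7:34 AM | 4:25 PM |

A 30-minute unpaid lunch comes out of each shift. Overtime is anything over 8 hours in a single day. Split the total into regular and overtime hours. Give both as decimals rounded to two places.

Mon: 8:58 AM–5:54 PM = 8 h 56 min; less 30 min break → 8 h 26 min
Tue: 9:10 AM–3:51 PM = 6 h 41 min; less 30 min break → 6 h 11 min
Wed: 6:27 AM–2:00 PM = 7 h 33 min; less 30 min break → 7 h 3 min
Thu: 7:34 AM–4:25 PM = 8 h 51 min; less 30 min break → 8 h 21 min
Mon reg 8 h 0 min / OT 0 h 26 min; Tue reg 6 h 11 min / OT 0 h 0 min; Wed reg 7 h 3 min / OT 0 h 0 min; Thu reg 8 h 0 min / OT 0 h 21 min.
Totals: regular 29 h 14 min, overtime 0 h 47 min.

Regular 29.23 hours, overtime 0.78 hours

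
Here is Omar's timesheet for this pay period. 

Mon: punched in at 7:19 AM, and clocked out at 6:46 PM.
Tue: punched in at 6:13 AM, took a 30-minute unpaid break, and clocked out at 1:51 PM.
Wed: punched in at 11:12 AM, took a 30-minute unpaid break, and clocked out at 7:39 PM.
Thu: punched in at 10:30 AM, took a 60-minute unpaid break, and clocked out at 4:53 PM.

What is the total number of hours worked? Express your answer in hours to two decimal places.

31.92 hours

Mon: 7:19 AM–6:46 PM = 11 h 27 min
Tue: 6:13 AM–1:51 PM = 7 h 38 min; less 30 min break → 7 h 8 min
Wed: 11:12 AM–7:39 PM = 8 h 27 min; less 30 min break → 7 h 57 min
Thu: 10:30 AM–4:53 PM = 6 h 23 min; less 60 min break → 5 h 23 min
Total: 11 h 27 min + 7 h 8 min + 7 h 57 min + 5 h 23 min = 31 h 55 min.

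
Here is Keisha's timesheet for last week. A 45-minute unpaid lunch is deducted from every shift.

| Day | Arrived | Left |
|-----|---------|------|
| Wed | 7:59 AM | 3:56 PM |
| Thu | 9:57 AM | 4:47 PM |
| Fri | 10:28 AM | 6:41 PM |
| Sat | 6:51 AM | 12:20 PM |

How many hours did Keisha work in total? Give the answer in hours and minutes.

25 h 29 min

Wed: 7:59 AM–3:56 PM = 7 h 57 min; less 45 min break → 7 h 12 min
Thu: 9:57 AM–4:47 PM = 6 h 50 min; less 45 min break → 6 h 5 min
Fri: 10:28 AM–6:41 PM = 8 h 13 min; less 45 min break → 7 h 28 min
Sat: 6:51 AM–12:20 PM = 5 h 29 min; less 45 min break → 4 h 44 min
Total: 7 h 12 min + 6 h 5 min + 7 h 28 min + 4 h 44 min = 25 h 29 min.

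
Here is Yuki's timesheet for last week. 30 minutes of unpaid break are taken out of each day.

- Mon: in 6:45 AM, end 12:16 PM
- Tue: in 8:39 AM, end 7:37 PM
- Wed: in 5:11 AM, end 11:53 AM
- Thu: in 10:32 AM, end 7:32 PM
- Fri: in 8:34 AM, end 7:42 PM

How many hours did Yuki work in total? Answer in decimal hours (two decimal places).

40.82 hours

Mon: 6:45 AM–12:16 PM = 5 h 31 min; less 30 min break → 5 h 1 min
Tue: 8:39 AM–7:37 PM = 10 h 58 min; less 30 min break → 10 h 28 min
Wed: 5:11 AM–11:53 AM = 6 h 42 min; less 30 min break → 6 h 12 min
Thu: 10:32 AM–7:32 PM = 9 h 0 min; less 30 min break → 8 h 30 min
Fri: 8:34 AM–7:42 PM = 11 h 8 min; less 30 min break → 10 h 38 min
Total: 5 h 1 min + 10 h 28 min + 6 h 12 min + 8 h 30 min + 10 h 38 min = 40 h 49 min.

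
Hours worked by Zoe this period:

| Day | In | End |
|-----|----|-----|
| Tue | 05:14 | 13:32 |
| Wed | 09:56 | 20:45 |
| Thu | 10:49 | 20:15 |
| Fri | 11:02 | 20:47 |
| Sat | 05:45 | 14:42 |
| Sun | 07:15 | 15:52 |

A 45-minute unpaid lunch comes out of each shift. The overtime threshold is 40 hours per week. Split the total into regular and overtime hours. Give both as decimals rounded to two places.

Tue: 05:14–13:32 = 8 h 18 min; less 45 min break → 7 h 33 min
Wed: 09:56–20:45 = 10 h 49 min; less 45 min break → 10 h 4 min
Thu: 10:49–20:15 = 9 h 26 min; less 45 min break → 8 h 41 min
Fri: 11:02–20:47 = 9 h 45 min; less 45 min break → 9 h 0 min
Sat: 05:45–14:42 = 8 h 57 min; less 45 min break → 8 h 12 min
Sun: 07:15–15:52 = 8 h 37 min; less 45 min break → 7 h 52 min
Total worked: 51 h 22 min = 51.37 h.
Threshold 40 h → overtime 11 h 22 min, regular 40 h 0 min.

Regular 40.00 hours, overtime 11.37 hours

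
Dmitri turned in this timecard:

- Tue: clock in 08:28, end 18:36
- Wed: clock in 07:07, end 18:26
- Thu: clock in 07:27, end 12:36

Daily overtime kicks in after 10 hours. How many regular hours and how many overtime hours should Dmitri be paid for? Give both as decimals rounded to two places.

Regular 25.15 hours, overtime 1.45 hours

Tue: 08:28–18:36 = 10 h 8 min
Wed: 07:07–18:26 = 11 h 19 min
Thu: 07:27–12:36 = 5 h 9 min
Tue reg 10 h 0 min / OT 0 h 8 min; Wed reg 10 h 0 min / OT 1 h 19 min; Thu reg 5 h 9 min / OT 0 h 0 min.
Totals: regular 25 h 9 min, overtime 1 h 27 min.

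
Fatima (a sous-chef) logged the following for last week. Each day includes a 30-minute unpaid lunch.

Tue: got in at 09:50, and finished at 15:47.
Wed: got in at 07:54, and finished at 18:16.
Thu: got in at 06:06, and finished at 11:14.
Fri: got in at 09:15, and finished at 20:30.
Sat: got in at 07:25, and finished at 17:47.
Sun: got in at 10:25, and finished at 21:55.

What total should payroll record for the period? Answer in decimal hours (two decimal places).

51.57 hours

Tue: 09:50–15:47 = 5 h 57 min; less 30 min break → 5 h 27 min
Wed: 07:54–18:16 = 10 h 22 min; less 30 min break → 9 h 52 min
Thu: 06:06–11:14 = 5 h 8 min; less 30 min break → 4 h 38 min
Fri: 09:15–20:30 = 11 h 15 min; less 30 min break → 10 h 45 min
Sat: 07:25–17:47 = 10 h 22 min; less 30 min break → 9 h 52 min
Sun: 10:25–21:55 = 11 h 30 min; less 30 min break → 11 h 0 min
Total: 5 h 27 min + 9 h 52 min + 4 h 38 min + 10 h 45 min + 9 h 52 min + 11 h 0 min = 51 h 34 min.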